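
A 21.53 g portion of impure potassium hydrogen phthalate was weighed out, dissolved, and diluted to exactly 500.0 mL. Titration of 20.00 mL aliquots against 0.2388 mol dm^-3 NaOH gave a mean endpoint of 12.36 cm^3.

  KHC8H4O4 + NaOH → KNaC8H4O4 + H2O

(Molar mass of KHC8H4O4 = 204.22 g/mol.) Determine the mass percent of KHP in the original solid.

n(NaOH) per titration = 0.01236 × 0.2388 = 2.952 × 10^-3 mol
n(KHC8H4O4) in each aliquot = 2.952 × 10^-3 mol (1:1 ratio)
n(KHC8H4O4) in the whole flask = 2.952 × 10^-3 × 500.0/20.00 = 0.07379 mol
mass of KHC8H4O4 = 0.07379 × 204.22 = 15.07 g
% KHC8H4O4 = 15.07 / 21.53 × 100 = 69.99 %

69.99 %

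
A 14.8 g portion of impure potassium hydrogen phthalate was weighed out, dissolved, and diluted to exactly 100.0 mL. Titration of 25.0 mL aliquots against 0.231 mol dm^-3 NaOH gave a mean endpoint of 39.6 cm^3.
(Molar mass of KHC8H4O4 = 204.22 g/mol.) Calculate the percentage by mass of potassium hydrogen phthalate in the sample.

50.5 %

KHC8H4O4 + NaOH → KNaC8H4O4 + H2O
n(NaOH) per titration = 0.0396 × 0.231 = 9.15 × 10^-3 mol
n(KHC8H4O4) in each aliquot = 9.15 × 10^-3 mol (1:1 ratio)
n(KHC8H4O4) in the whole flask = 9.15 × 10^-3 × 100.0/25.0 = 0.0366 mol
mass of KHC8H4O4 = 0.0366 × 204.22 = 7.47 g
% KHC8H4O4 = 7.47 / 14.8 × 100 = 50.5 %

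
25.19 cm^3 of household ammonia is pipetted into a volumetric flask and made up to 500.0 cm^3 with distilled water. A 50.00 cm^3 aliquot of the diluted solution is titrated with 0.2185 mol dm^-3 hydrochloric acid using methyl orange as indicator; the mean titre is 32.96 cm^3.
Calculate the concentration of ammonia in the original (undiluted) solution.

NH3 + HCl → NH4Cl
n(HCl) = 0.03296 × 0.2185 = 7.202 × 10^-3 mol
n(NH3) in the aliquot = 7.202 × 10^-3 mol (1:1 ratio)
[NH3]_dilute = 7.202 × 10^-3 / 0.05000 = 0.1440 mol/L
Dilution factor = 500.0 / 25.19 = 19.85
[NH3]_stock = 0.1440 × 19.85 = 2.859 mol/L

2.859 mol/L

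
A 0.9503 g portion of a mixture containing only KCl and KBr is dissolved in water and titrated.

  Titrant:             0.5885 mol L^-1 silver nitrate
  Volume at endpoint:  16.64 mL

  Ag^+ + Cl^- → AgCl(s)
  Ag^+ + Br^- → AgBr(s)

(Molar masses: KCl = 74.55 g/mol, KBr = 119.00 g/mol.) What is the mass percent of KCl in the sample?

37.95 %

n(AgNO3) = 0.01664 × 0.5885 = 9.793 × 10^-3 mol
Let x = n(KCl), y = n(KBr).
Titrant: 1x + 1y = 9.793 × 10^-3;  mass: 74.55x + 119.00y = 0.9503
Solving, x = 4.837 × 10^-3 mol, y = 4.955 × 10^-3 mol
mass of KCl = 4.837 × 10^-3 × 74.55 = 0.3606 g
% KCl = 0.3606 / 0.9503 × 100 = 37.95 %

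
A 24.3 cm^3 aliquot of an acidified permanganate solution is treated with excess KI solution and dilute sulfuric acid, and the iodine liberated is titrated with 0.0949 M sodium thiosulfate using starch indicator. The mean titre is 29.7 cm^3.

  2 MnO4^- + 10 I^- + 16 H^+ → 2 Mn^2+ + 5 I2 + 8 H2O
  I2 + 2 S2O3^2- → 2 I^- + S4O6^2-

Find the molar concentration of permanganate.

0.0232 M

n(S2O3^2-) = 0.0297 × 0.0949 = 2.82 × 10^-3 mol
n(I2) = n(S2O3^2-)/2 = 1.41 × 10^-3 mol
From the 2:5 ratio, n(MnO4^-) in the aliquot = 2/5 × 1.41 × 10^-3 = 5.64 × 10^-4 mol
[MnO4^-] = 5.64 × 10^-4 / 0.0243 = 0.0232 mol/L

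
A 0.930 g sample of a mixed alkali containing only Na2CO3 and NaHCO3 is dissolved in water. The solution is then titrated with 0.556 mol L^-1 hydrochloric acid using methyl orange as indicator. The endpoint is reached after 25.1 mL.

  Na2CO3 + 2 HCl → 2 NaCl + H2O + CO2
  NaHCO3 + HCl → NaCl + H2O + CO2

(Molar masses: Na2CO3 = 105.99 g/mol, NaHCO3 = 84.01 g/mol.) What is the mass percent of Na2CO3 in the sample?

44.5 %

n(HCl) = 0.0251 × 0.556 = 0.0140 mol
Let x = n(Na2CO3), y = n(NaHCO3).
Titrant: 2x + 1y = 0.0140;  mass: 105.99x + 84.01y = 0.930
Solving, x = 3.91 × 10^-3 mol, y = 6.14 × 10^-3 mol
mass of Na2CO3 = 3.91 × 10^-3 × 105.99 = 0.414 g
% Na2CO3 = 0.414 / 0.930 × 100 = 44.5 %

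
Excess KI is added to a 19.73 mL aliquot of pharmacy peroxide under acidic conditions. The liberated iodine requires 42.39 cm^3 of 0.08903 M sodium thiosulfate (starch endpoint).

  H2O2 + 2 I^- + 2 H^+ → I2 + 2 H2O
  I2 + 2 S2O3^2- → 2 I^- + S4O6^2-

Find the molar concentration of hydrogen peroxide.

n(S2O3^2-) = 0.04239 × 0.08903 = 3.774 × 10^-3 mol
n(I2) = n(S2O3^2-)/2 = 1.887 × 10^-3 mol
n(H2O2) in the aliquot = 1.887 × 10^-3 mol (1:1 ratio)
[H2O2] = 1.887 × 10^-3 / 0.01973 = 0.09564 mol/L

0.09564 M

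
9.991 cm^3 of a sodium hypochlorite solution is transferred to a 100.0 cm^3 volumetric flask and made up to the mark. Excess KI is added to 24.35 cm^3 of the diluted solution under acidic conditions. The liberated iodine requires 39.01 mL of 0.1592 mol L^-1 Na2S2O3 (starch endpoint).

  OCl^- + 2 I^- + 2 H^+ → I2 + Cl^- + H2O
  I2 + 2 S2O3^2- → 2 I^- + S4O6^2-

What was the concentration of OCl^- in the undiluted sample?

n(S2O3^2-) = 0.03901 × 0.1592 = 6.210 × 10^-3 mol
n(I2) = n(S2O3^2-)/2 = 3.105 × 10^-3 mol
n(OCl^-) in the aliquot = 3.105 × 10^-3 mol (1:1 ratio)
[OCl^-]_dilute = 3.105 × 10^-3 / 0.02435 = 0.1275 mol/L
[OCl^-]_original = 0.1275 × 100.0/9.991 = 1.276 mol/L

1.276 mol/L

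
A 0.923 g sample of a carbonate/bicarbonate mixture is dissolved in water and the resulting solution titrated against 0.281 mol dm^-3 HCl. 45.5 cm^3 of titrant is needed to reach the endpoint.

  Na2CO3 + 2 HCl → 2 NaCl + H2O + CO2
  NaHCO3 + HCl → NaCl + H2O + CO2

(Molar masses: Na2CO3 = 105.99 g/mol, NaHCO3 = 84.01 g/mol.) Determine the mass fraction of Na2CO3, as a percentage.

28.0 %

n(HCl) = 0.0455 × 0.281 = 0.0128 mol
Let x = n(Na2CO3), y = n(NaHCO3).
Titrant: 2x + 1y = 0.0128;  mass: 105.99x + 84.01y = 0.923
Solving, x = 2.44 × 10^-3 mol, y = 7.91 × 10^-3 mol
mass of Na2CO3 = 2.44 × 10^-3 × 105.99 = 0.258 g
% Na2CO3 = 0.258 / 0.923 × 100 = 28.0 %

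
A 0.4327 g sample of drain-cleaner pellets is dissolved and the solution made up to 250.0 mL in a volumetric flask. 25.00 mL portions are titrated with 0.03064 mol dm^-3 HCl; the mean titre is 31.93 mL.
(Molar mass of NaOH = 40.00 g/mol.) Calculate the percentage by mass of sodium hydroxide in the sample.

90.44 %

NaOH + HCl → NaCl + H2O
n(HCl) per titration = 0.03193 × 0.03064 = 9.783 × 10^-4 mol
n(NaOH) in each aliquot = 9.783 × 10^-4 mol (1:1 ratio)
n(NaOH) in the whole flask = 9.783 × 10^-4 × 250.0/25.00 = 9.783 × 10^-3 mol
mass of NaOH = 9.783 × 10^-3 × 40.00 = 0.3913 g
% NaOH = 0.3913 / 0.4327 × 100 = 90.44 %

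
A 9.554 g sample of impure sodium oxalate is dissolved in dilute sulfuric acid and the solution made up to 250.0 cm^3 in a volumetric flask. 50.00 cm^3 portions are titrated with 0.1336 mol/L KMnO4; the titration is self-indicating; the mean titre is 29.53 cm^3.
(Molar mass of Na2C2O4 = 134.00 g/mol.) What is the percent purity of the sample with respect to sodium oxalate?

69.17 %

2 MnO4^- + 5 C2O4^2- + 16 H^+ → 2 Mn^2+ + 10 CO2 + 8 H2O
n(KMnO4) per titration = 0.02953 × 0.1336 = 3.945 × 10^-3 mol
From the 5:2 ratio, n(Na2C2O4) in each aliquot = 5/2 × 3.945 × 10^-3 = 9.863 × 10^-3 mol
n(Na2C2O4) in the whole flask = 9.863 × 10^-3 × 250.0/50.00 = 0.04932 mol
mass of Na2C2O4 = 0.04932 × 134.00 = 6.608 g
% Na2C2O4 = 6.608 / 9.554 × 100 = 69.17 %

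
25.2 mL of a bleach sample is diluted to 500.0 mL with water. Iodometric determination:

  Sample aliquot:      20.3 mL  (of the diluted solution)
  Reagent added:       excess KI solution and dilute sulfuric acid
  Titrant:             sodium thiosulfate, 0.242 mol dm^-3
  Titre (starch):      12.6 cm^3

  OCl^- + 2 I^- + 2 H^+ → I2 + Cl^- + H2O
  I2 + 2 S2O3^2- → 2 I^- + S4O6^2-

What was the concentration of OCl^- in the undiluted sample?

1.49 mol/L

n(S2O3^2-) = 0.0126 × 0.242 = 3.05 × 10^-3 mol
n(I2) = n(S2O3^2-)/2 = 1.52 × 10^-3 mol
n(OCl^-) in the aliquot = 1.52 × 10^-3 mol (1:1 ratio)
[OCl^-]_dilute = 1.52 × 10^-3 / 0.0203 = 0.0751 mol/L
[OCl^-]_original = 0.0751 × 500.0/25.2 = 1.49 mol/L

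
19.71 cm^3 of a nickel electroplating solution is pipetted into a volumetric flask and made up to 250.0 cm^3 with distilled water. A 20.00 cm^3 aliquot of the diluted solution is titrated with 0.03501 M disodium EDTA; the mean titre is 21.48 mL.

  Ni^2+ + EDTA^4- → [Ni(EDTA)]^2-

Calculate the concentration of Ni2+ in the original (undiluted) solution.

0.4769 M

n(EDTA) = 0.02148 × 0.03501 = 7.520 × 10^-4 mol
n(Ni2+) in the aliquot = 7.520 × 10^-4 mol (1:1 ratio)
[Ni2+]_dilute = 7.520 × 10^-4 / 0.02000 = 0.03760 mol/L
Dilution factor = 250.0 / 19.71 = 12.68
[Ni2+]_stock = 0.03760 × 12.68 = 0.4769 mol/L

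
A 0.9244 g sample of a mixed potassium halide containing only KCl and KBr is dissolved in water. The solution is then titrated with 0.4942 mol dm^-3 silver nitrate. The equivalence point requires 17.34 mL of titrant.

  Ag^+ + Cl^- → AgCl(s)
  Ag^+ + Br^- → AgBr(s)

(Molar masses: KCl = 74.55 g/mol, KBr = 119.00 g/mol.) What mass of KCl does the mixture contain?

0.1599 g

n(AgNO3) = 0.01734 × 0.4942 = 8.569 × 10^-3 mol
Let x = n(KCl), y = n(KBr).
Titrant: 1x + 1y = 8.569 × 10^-3;  mass: 74.55x + 119.00y = 0.9244
Solving, x = 2.145 × 10^-3 mol, y = 6.424 × 10^-3 mol
mass of KCl = 2.145 × 10^-3 × 74.55 = 0.1599 g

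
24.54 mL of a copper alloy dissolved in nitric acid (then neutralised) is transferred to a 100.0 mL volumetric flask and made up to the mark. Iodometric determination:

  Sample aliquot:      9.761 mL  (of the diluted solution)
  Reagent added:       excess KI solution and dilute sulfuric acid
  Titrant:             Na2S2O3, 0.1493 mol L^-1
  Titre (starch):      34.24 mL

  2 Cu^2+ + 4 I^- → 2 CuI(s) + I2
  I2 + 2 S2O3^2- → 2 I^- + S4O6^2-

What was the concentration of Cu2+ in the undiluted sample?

2.134 mol/L

n(S2O3^2-) = 0.03424 × 0.1493 = 5.112 × 10^-3 mol
n(I2) = n(S2O3^2-)/2 = 2.556 × 10^-3 mol
From the 2:1 ratio, n(Cu2+) in the aliquot = 2/1 × 2.556 × 10^-3 = 5.112 × 10^-3 mol
[Cu2+]_dilute = 5.112 × 10^-3 / 0.009761 = 0.5237 mol/L
[Cu2+]_original = 0.5237 × 100.0/24.54 = 2.134 mol/L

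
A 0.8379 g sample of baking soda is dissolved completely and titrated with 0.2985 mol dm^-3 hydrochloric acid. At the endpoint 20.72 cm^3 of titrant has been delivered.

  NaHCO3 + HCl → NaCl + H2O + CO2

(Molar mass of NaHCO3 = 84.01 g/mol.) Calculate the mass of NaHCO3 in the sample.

n(HCl) = 0.02072 L × 0.2985 mol/L = 6.185 × 10^-3 mol
n(NaHCO3) = 6.185 × 10^-3 mol (1:1 ratio)
mass of NaHCO3 = 6.185 × 10^-3 × 84.01 g/mol = 0.5196 g

0.5196 g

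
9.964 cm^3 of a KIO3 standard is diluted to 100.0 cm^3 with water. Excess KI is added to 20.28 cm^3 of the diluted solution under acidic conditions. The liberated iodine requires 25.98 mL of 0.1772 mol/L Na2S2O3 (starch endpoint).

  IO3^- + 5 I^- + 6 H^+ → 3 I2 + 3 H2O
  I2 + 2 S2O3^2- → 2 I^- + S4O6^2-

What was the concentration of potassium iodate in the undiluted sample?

n(S2O3^2-) = 0.02598 × 0.1772 = 4.604 × 10^-3 mol
n(I2) = n(S2O3^2-)/2 = 2.302 × 10^-3 mol
From the 1:3 ratio, n(IO3^-) in the aliquot = 1/3 × 2.302 × 10^-3 = 7.673 × 10^-4 mol
[IO3^-]_dilute = 7.673 × 10^-4 / 0.02028 = 0.03783 mol/L
[IO3^-]_original = 0.03783 × 100.0/9.964 = 0.3797 mol/L

0.3797 mol/L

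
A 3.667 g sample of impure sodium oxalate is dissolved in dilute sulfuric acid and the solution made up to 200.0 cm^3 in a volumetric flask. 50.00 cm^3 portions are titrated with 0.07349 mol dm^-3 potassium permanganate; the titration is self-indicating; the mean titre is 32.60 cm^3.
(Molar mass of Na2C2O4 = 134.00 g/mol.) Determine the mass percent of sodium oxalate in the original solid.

87.55 %

2 MnO4^- + 5 C2O4^2- + 16 H^+ → 2 Mn^2+ + 10 CO2 + 8 H2O
n(KMnO4) per titration = 0.03260 × 0.07349 = 2.396 × 10^-3 mol
From the 5:2 ratio, n(Na2C2O4) in each aliquot = 5/2 × 2.396 × 10^-3 = 5.989 × 10^-3 mol
n(Na2C2O4) in the whole flask = 5.989 × 10^-3 × 200.0/50.00 = 0.02396 mol
mass of Na2C2O4 = 0.02396 × 134.00 = 3.210 g
% Na2C2O4 = 3.210 / 3.667 × 100 = 87.55 %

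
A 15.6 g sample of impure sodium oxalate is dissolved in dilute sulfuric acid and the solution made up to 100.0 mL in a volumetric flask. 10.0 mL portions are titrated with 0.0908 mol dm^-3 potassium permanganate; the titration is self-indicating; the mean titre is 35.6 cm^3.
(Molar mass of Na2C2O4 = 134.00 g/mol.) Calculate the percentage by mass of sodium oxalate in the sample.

69.4 %

2 MnO4^- + 5 C2O4^2- + 16 H^+ → 2 Mn^2+ + 10 CO2 + 8 H2O
n(KMnO4) per titration = 0.0356 × 0.0908 = 3.23 × 10^-3 mol
From the 5:2 ratio, n(Na2C2O4) in each aliquot = 5/2 × 3.23 × 10^-3 = 8.08 × 10^-3 mol
n(Na2C2O4) in the whole flask = 8.08 × 10^-3 × 100.0/10.0 = 0.0808 mol
mass of Na2C2O4 = 0.0808 × 134.00 = 10.8 g
% Na2C2O4 = 10.8 / 15.6 × 100 = 69.4 %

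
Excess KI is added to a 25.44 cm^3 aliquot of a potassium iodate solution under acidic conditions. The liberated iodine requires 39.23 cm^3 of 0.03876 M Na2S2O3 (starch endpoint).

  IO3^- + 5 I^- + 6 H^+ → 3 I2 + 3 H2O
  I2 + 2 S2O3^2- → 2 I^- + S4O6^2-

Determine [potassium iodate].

n(S2O3^2-) = 0.03923 × 0.03876 = 1.521 × 10^-3 mol
n(I2) = n(S2O3^2-)/2 = 7.603 × 10^-4 mol
From the 1:3 ratio, n(IO3^-) in the aliquot = 1/3 × 7.603 × 10^-4 = 2.534 × 10^-4 mol
[IO3^-] = 2.534 × 10^-4 / 0.02544 = 0.009962 mol/L

0.009962 M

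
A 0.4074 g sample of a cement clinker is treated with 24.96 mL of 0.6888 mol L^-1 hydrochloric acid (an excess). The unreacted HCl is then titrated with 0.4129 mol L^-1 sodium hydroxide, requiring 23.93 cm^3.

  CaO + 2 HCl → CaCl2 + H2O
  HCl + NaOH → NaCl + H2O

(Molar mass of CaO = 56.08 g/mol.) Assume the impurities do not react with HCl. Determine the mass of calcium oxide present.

n(HCl) added = 0.02496 × 0.6888 = 0.01719 mol
n(NaOH) used in back-titration = 0.02393 × 0.4129 = 9.881 × 10^-3 mol
n(HCl) left over = 9.881 × 10^-3 mol (1:1 ratio)
n(HCl) consumed by analyte = 0.01719 − 9.881 × 10^-3 = 7.312 × 10^-3 mol
From the 1:2 ratio, n(CaO) = 1/2 × 7.312 × 10^-3 = 3.656 × 10^-3 mol
mass of CaO = 3.656 × 10^-3 × 56.08 = 0.2050 g

0.2050 g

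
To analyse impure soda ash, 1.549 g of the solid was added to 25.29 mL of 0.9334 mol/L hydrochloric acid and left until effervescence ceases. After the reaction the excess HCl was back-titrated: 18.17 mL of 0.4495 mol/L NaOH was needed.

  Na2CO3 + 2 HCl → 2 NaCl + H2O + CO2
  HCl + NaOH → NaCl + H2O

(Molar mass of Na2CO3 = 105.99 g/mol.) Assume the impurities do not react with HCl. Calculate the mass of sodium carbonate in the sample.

n(HCl) added = 0.02529 × 0.9334 = 0.02361 mol
n(NaOH) used in back-titration = 0.01817 × 0.4495 = 8.167 × 10^-3 mol
n(HCl) left over = 8.167 × 10^-3 mol (1:1 ratio)
n(HCl) consumed by analyte = 0.02361 − 8.167 × 10^-3 = 0.01544 mol
From the 1:2 ratio, n(Na2CO3) = 1/2 × 0.01544 = 7.719 × 10^-3 mol
mass of Na2CO3 = 7.719 × 10^-3 × 105.99 = 0.8182 g

0.8182 g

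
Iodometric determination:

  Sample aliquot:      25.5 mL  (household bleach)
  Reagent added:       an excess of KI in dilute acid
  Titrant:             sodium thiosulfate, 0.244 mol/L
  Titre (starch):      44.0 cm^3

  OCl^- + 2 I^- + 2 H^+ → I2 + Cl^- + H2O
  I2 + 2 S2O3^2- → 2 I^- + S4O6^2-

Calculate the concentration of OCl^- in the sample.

n(S2O3^2-) = 0.0440 × 0.244 = 0.0107 mol
n(I2) = n(S2O3^2-)/2 = 5.37 × 10^-3 mol
n(OCl^-) in the aliquot = 5.37 × 10^-3 mol (1:1 ratio)
[OCl^-] = 5.37 × 10^-3 / 0.0255 = 0.211 mol/L

0.211 mol/L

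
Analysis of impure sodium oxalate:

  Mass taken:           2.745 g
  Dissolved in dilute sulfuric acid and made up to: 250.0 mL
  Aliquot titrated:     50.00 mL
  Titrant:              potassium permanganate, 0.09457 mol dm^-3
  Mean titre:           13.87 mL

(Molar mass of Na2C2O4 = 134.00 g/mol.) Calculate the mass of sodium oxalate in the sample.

2.197 g

2 MnO4^- + 5 C2O4^2- + 16 H^+ → 2 Mn^2+ + 10 CO2 + 8 H2O
n(KMnO4) per titration = 0.01387 × 0.09457 = 1.312 × 10^-3 mol
From the 5:2 ratio, n(Na2C2O4) in each aliquot = 5/2 × 1.312 × 10^-3 = 3.279 × 10^-3 mol
n(Na2C2O4) in the whole flask = 3.279 × 10^-3 × 250.0/50.00 = 0.01640 mol
mass of Na2C2O4 = 0.01640 × 134.00 = 2.197 g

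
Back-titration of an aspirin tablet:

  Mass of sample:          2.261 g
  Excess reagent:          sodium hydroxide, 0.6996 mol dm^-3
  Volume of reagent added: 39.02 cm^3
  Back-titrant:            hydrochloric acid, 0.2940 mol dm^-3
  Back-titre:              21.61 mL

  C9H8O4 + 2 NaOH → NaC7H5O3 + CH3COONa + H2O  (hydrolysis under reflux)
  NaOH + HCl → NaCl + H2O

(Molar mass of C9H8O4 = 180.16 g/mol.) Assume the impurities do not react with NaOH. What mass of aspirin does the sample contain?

1.887 g

n(NaOH) added = 0.03902 × 0.6996 = 0.02730 mol
n(HCl) used in back-titration = 0.02161 × 0.2940 = 6.353 × 10^-3 mol
n(NaOH) left over = 6.353 × 10^-3 mol (1:1 ratio)
n(NaOH) consumed by analyte = 0.02730 − 6.353 × 10^-3 = 0.02095 mol
From the 1:2 ratio, n(C9H8O4) = 1/2 × 0.02095 = 0.01047 mol
mass of C9H8O4 = 0.01047 × 180.16 = 1.887 g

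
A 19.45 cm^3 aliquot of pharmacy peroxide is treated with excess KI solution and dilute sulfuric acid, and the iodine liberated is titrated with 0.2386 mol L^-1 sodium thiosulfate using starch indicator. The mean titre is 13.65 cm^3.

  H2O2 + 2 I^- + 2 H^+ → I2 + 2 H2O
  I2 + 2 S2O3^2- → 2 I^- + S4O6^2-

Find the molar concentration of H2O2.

n(S2O3^2-) = 0.01365 × 0.2386 = 3.257 × 10^-3 mol
n(I2) = n(S2O3^2-)/2 = 1.628 × 10^-3 mol
n(H2O2) in the aliquot = 1.628 × 10^-3 mol (1:1 ratio)
[H2O2] = 1.628 × 10^-3 / 0.01945 = 0.08372 mol/L

0.08372 mol/L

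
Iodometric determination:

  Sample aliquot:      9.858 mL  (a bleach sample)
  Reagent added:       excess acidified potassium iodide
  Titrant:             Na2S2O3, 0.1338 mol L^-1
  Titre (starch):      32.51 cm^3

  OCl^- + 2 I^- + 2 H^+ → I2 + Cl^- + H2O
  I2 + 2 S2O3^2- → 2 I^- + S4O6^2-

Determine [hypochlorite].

0.2206 mol/L

n(S2O3^2-) = 0.03251 × 0.1338 = 4.350 × 10^-3 mol
n(I2) = n(S2O3^2-)/2 = 2.175 × 10^-3 mol
n(OCl^-) in the aliquot = 2.175 × 10^-3 mol (1:1 ratio)
[OCl^-] = 2.175 × 10^-3 / 0.009858 = 0.2206 mol/L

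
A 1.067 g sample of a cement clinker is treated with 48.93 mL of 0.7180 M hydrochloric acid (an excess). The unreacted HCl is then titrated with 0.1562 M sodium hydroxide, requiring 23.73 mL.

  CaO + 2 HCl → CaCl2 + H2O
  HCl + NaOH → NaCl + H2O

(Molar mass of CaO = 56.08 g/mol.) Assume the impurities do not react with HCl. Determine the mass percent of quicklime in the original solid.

n(HCl) added = 0.04893 × 0.7180 = 0.03513 mol
n(NaOH) used in back-titration = 0.02373 × 0.1562 = 3.707 × 10^-3 mol
n(HCl) left over = 3.707 × 10^-3 mol (1:1 ratio)
n(HCl) consumed by analyte = 0.03513 − 3.707 × 10^-3 = 0.03143 mol
From the 1:2 ratio, n(CaO) = 1/2 × 0.03143 = 0.01571 mol
mass of CaO = 0.01571 × 56.08 = 0.8812 g
% CaO = 0.8812 / 1.067 × 100 = 82.58 %

82.58 %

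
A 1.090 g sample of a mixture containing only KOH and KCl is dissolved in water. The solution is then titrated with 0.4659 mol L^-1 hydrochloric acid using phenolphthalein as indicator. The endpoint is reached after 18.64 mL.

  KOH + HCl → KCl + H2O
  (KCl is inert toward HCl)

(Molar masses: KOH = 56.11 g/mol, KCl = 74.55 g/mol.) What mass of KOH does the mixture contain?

n(HCl) = 0.01864 × 0.4659 = 8.684 × 10^-3 mol
Let x = n(KOH), y = n(KCl).
Titrant: 1x = 8.684 × 10^-3;  mass: 56.11x + 74.55y = 1.090
Solving, x = 8.684 × 10^-3 mol, y = 8.085 × 10^-3 mol
mass of KOH = 8.684 × 10^-3 × 56.11 = 0.4873 g

0.4873 g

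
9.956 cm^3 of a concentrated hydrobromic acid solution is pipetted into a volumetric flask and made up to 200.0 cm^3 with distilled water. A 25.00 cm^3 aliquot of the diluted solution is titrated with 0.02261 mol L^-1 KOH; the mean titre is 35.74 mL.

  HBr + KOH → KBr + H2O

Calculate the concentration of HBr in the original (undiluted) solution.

0.6493 mol/L

n(KOH) = 0.03574 × 0.02261 = 8.081 × 10^-4 mol
n(HBr) in the aliquot = 8.081 × 10^-4 mol (1:1 ratio)
[HBr]_dilute = 8.081 × 10^-4 / 0.02500 = 0.03232 mol/L
Dilution factor = 200.0 / 9.956 = 20.09
[HBr]_stock = 0.03232 × 20.09 = 0.6493 mol/L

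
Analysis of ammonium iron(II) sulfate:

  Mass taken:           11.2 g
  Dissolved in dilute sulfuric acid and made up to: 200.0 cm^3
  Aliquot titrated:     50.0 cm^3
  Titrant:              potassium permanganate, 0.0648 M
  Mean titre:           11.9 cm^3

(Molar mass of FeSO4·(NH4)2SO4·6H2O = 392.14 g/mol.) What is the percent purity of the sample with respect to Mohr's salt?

54.0 %

MnO4^- + 5 Fe^2+ + 8 H^+ → Mn^2+ + 5 Fe^3+ + 4 H2O
n(KMnO4) per titration = 0.0119 × 0.0648 = 7.71 × 10^-4 mol
From the 5:1 ratio, n(FeSO4·(NH4)2SO4·6H2O) in each aliquot = 5/1 × 7.71 × 10^-4 = 3.86 × 10^-3 mol
n(FeSO4·(NH4)2SO4·6H2O) in the whole flask = 3.86 × 10^-3 × 200.0/50.0 = 0.0154 mol
mass of FeSO4·(NH4)2SO4·6H2O = 0.0154 × 392.14 = 6.05 g
% FeSO4·(NH4)2SO4·6H2O = 6.05 / 11.2 × 100 = 54.0 %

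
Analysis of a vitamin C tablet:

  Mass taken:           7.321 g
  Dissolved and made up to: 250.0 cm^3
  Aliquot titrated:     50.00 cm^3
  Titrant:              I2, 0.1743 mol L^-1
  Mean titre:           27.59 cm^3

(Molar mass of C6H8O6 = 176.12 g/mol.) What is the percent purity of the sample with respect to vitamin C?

C6H8O6 + I2 → C6H6O6 + 2 HI
n(I2) per titration = 0.02759 × 0.1743 = 4.809 × 10^-3 mol
n(C6H8O6) in each aliquot = 4.809 × 10^-3 mol (1:1 ratio)
n(C6H8O6) in the whole flask = 4.809 × 10^-3 × 250.0/50.00 = 0.02404 mol
mass of C6H8O6 = 0.02404 × 176.12 = 4.235 g
% C6H8O6 = 4.235 / 7.321 × 100 = 57.84 %

57.84 %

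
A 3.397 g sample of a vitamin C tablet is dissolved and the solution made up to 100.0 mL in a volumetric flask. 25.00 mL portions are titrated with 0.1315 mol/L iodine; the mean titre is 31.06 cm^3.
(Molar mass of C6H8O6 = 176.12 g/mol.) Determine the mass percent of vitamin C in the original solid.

84.70 %

C6H8O6 + I2 → C6H6O6 + 2 HI
n(I2) per titration = 0.03106 × 0.1315 = 4.084 × 10^-3 mol
n(C6H8O6) in each aliquot = 4.084 × 10^-3 mol (1:1 ratio)
n(C6H8O6) in the whole flask = 4.084 × 10^-3 × 100.0/25.00 = 0.01634 mol
mass of C6H8O6 = 0.01634 × 176.12 = 2.877 g
% C6H8O6 = 2.877 / 3.397 × 100 = 84.70 %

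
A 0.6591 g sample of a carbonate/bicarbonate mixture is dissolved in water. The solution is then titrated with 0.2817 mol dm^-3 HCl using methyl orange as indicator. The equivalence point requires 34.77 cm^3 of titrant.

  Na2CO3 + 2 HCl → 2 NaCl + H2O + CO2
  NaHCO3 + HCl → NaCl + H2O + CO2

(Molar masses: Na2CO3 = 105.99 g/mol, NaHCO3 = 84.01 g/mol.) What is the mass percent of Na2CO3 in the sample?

n(HCl) = 0.03477 × 0.2817 = 9.795 × 10^-3 mol
Let x = n(Na2CO3), y = n(NaHCO3).
Titrant: 2x + 1y = 9.795 × 10^-3;  mass: 105.99x + 84.01y = 0.6591
Solving, x = 2.640 × 10^-3 mol, y = 4.515 × 10^-3 mol
mass of Na2CO3 = 2.640 × 10^-3 × 105.99 = 0.2798 g
% Na2CO3 = 0.2798 / 0.6591 × 100 = 42.45 %

42.45 %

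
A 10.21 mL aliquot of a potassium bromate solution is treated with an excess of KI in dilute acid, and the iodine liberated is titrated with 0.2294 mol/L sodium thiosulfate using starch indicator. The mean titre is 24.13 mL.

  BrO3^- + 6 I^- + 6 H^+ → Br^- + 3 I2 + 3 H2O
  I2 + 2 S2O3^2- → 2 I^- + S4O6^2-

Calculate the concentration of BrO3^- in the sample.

0.09036 mol/L

n(S2O3^2-) = 0.02413 × 0.2294 = 5.535 × 10^-3 mol
n(I2) = n(S2O3^2-)/2 = 2.768 × 10^-3 mol
From the 1:3 ratio, n(BrO3^-) in the aliquot = 1/3 × 2.768 × 10^-3 = 9.226 × 10^-4 mol
[BrO3^-] = 9.226 × 10^-4 / 0.01021 = 0.09036 mol/L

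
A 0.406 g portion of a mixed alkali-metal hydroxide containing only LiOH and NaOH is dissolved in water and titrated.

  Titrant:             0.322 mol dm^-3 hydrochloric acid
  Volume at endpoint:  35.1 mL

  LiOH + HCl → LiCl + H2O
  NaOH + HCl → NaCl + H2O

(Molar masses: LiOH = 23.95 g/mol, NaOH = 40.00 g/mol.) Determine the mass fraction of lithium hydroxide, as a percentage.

16.9 %

n(HCl) = 0.0351 × 0.322 = 0.0113 mol
Let x = n(LiOH), y = n(NaOH).
Titrant: 1x + 1y = 0.0113;  mass: 23.95x + 40.00y = 0.406
Solving, x = 2.87 × 10^-3 mol, y = 8.43 × 10^-3 mol
mass of LiOH = 2.87 × 10^-3 × 23.95 = 0.0688 g
% LiOH = 0.0688 / 0.406 × 100 = 16.9 %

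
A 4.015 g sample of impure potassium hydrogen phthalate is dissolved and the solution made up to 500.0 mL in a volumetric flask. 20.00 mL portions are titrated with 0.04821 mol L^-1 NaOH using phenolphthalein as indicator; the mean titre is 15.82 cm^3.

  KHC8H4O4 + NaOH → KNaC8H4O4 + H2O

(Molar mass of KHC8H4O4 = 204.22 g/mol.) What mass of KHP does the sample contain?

n(NaOH) per titration = 0.01582 × 0.04821 = 7.627 × 10^-4 mol
n(KHC8H4O4) in each aliquot = 7.627 × 10^-4 mol (1:1 ratio)
n(KHC8H4O4) in the whole flask = 7.627 × 10^-4 × 500.0/20.00 = 0.01907 mol
mass of KHC8H4O4 = 0.01907 × 204.22 = 3.894 g

3.894 g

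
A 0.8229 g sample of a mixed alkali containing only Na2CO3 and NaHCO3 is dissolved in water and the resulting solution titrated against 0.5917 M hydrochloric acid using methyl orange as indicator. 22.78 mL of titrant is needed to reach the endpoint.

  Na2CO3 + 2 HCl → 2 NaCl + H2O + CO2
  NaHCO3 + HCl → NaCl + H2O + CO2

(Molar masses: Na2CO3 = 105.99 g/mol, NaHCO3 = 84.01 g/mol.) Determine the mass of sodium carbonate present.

n(HCl) = 0.02278 × 0.5917 = 0.01348 mol
Let x = n(Na2CO3), y = n(NaHCO3).
Titrant: 2x + 1y = 0.01348;  mass: 105.99x + 84.01y = 0.8229
Solving, x = 4.989 × 10^-3 mol, y = 3.501 × 10^-3 mol
mass of Na2CO3 = 4.989 × 10^-3 × 105.99 = 0.5288 g

0.5288 g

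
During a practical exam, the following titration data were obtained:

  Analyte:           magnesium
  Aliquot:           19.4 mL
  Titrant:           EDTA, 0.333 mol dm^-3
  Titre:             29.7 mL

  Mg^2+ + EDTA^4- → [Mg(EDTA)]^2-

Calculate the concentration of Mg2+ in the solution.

0.510 mol/L

n(EDTA) = 0.0297 L × 0.333 mol/L = 9.89 × 10^-3 mol
n(Mg2+) = 9.89 × 10^-3 mol (1:1 mole ratio)
[Mg2+] = 9.89 × 10^-3 mol / 0.0194 L = 0.510 mol/L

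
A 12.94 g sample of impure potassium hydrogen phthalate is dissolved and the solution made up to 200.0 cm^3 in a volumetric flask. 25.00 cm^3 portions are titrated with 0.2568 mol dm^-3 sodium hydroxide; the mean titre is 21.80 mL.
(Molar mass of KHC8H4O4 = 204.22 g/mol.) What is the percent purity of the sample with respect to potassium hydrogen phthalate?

KHC8H4O4 + NaOH → KNaC8H4O4 + H2O
n(NaOH) per titration = 0.02180 × 0.2568 = 5.598 × 10^-3 mol
n(KHC8H4O4) in each aliquot = 5.598 × 10^-3 mol (1:1 ratio)
n(KHC8H4O4) in the whole flask = 5.598 × 10^-3 × 200.0/25.00 = 0.04479 mol
mass of KHC8H4O4 = 0.04479 × 204.22 = 9.146 g
% KHC8H4O4 = 9.146 / 12.94 × 100 = 70.68 %

70.68 %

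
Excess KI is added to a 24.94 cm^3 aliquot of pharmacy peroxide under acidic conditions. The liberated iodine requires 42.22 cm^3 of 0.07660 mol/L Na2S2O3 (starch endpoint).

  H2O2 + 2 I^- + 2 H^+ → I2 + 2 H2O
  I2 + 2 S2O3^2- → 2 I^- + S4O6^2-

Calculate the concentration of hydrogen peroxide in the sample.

n(S2O3^2-) = 0.04222 × 0.07660 = 3.234 × 10^-3 mol
n(I2) = n(S2O3^2-)/2 = 1.617 × 10^-3 mol
n(H2O2) in the aliquot = 1.617 × 10^-3 mol (1:1 ratio)
[H2O2] = 1.617 × 10^-3 / 0.02494 = 0.06484 mol/L

0.06484 mol/L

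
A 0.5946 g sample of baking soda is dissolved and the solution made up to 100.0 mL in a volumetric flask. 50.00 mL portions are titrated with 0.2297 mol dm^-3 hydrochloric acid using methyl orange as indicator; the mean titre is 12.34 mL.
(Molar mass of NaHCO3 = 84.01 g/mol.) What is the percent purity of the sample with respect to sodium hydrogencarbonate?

80.10 %

NaHCO3 + HCl → NaCl + H2O + CO2
n(HCl) per titration = 0.01234 × 0.2297 = 2.834 × 10^-3 mol
n(NaHCO3) in each aliquot = 2.834 × 10^-3 mol (1:1 ratio)
n(NaHCO3) in the whole flask = 2.834 × 10^-3 × 100.0/50.00 = 5.669 × 10^-3 mol
mass of NaHCO3 = 5.669 × 10^-3 × 84.01 = 0.4763 g
% NaHCO3 = 0.4763 / 0.5946 × 100 = 80.10 %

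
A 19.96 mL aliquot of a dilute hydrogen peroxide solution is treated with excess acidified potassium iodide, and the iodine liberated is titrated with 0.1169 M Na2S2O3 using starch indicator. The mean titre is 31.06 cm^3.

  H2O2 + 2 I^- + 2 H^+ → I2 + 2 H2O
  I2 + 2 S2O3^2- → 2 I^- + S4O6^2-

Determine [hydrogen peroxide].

0.09095 M

n(S2O3^2-) = 0.03106 × 0.1169 = 3.631 × 10^-3 mol
n(I2) = n(S2O3^2-)/2 = 1.815 × 10^-3 mol
n(H2O2) in the aliquot = 1.815 × 10^-3 mol (1:1 ratio)
[H2O2] = 1.815 × 10^-3 / 0.01996 = 0.09095 mol/L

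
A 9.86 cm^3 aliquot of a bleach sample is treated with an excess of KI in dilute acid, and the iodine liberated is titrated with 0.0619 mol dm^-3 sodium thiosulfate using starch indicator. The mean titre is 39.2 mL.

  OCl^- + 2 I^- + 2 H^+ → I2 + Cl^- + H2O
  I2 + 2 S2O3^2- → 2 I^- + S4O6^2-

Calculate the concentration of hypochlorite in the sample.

n(S2O3^2-) = 0.0392 × 0.0619 = 2.43 × 10^-3 mol
n(I2) = n(S2O3^2-)/2 = 1.21 × 10^-3 mol
n(OCl^-) in the aliquot = 1.21 × 10^-3 mol (1:1 ratio)
[OCl^-] = 1.21 × 10^-3 / 0.00986 = 0.123 mol/L

0.123 mol/L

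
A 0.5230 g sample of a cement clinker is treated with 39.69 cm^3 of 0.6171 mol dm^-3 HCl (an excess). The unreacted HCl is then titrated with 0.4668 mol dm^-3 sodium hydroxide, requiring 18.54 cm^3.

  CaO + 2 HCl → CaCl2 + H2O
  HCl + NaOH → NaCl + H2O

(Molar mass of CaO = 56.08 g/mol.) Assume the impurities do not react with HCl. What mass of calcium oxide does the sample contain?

0.4441 g

n(HCl) added = 0.03969 × 0.6171 = 0.02449 mol
n(NaOH) used in back-titration = 0.01854 × 0.4668 = 8.654 × 10^-3 mol
n(HCl) left over = 8.654 × 10^-3 mol (1:1 ratio)
n(HCl) consumed by analyte = 0.02449 − 8.654 × 10^-3 = 0.01584 mol
From the 1:2 ratio, n(CaO) = 1/2 × 0.01584 = 7.919 × 10^-3 mol
mass of CaO = 7.919 × 10^-3 × 56.08 = 0.4441 g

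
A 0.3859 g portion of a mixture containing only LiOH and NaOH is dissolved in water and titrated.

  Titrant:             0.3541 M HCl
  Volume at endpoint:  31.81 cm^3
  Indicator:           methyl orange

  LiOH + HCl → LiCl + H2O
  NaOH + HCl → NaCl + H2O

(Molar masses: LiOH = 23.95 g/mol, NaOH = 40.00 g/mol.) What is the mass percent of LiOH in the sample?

25.00 %

n(HCl) = 0.03181 × 0.3541 = 0.01126 mol
Let x = n(LiOH), y = n(NaOH).
Titrant: 1x + 1y = 0.01126;  mass: 23.95x + 40.00y = 0.3859
Solving, x = 4.028 × 10^-3 mol, y = 7.235 × 10^-3 mol
mass of LiOH = 4.028 × 10^-3 × 23.95 = 0.09648 g
% LiOH = 0.09648 / 0.3859 × 100 = 25.00 %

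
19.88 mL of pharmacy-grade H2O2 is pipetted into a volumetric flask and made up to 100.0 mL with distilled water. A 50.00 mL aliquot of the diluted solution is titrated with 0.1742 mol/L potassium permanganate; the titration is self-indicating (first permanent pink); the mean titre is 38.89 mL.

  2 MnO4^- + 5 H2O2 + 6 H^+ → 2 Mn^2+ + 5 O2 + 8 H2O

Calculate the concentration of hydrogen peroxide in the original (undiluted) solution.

1.704 mol/L

n(KMnO4) = 0.03889 × 0.1742 = 6.775 × 10^-3 mol
From the 5:2 ratio, n(H2O2) in the aliquot = 5/2 × 6.775 × 10^-3 = 0.01694 mol
[H2O2]_dilute = 0.01694 / 0.05000 = 0.3387 mol/L
Dilution factor = 100.0 / 19.88 = 5.030
[H2O2]_stock = 0.3387 × 5.030 = 1.704 mol/L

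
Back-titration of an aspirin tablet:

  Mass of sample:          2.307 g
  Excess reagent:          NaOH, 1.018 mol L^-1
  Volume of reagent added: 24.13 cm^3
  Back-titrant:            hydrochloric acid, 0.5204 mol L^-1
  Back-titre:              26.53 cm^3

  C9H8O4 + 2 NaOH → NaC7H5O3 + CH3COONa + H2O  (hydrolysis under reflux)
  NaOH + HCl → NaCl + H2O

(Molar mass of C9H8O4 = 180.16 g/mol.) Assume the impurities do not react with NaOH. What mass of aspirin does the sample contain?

0.9691 g

n(NaOH) added = 0.02413 × 1.018 = 0.02456 mol
n(HCl) used in back-titration = 0.02653 × 0.5204 = 0.01381 mol
n(NaOH) left over = 0.01381 mol (1:1 ratio)
n(NaOH) consumed by analyte = 0.02456 − 0.01381 = 0.01076 mol
From the 1:2 ratio, n(C9H8O4) = 1/2 × 0.01076 = 5.379 × 10^-3 mol
mass of C9H8O4 = 5.379 × 10^-3 × 180.16 = 0.9691 g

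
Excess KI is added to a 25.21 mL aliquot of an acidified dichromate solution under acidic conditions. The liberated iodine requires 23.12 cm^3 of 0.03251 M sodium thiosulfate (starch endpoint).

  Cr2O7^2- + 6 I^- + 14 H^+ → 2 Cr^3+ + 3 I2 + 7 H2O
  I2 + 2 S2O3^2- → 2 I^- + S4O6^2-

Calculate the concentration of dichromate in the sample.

n(S2O3^2-) = 0.02312 × 0.03251 = 7.516 × 10^-4 mol
n(I2) = n(S2O3^2-)/2 = 3.758 × 10^-4 mol
From the 1:3 ratio, n(Cr2O7^2-) in the aliquot = 1/3 × 3.758 × 10^-4 = 1.253 × 10^-4 mol
[Cr2O7^2-] = 1.253 × 10^-4 / 0.02521 = 0.004969 mol/L

0.004969 M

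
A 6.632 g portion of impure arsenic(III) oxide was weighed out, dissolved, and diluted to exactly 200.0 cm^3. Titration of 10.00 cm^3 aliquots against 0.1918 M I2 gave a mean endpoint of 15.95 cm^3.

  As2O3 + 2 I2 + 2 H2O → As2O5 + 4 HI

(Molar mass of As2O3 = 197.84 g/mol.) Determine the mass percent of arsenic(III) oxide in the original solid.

n(I2) per titration = 0.01595 × 0.1918 = 3.059 × 10^-3 mol
From the 1:2 ratio, n(As2O3) in each aliquot = 1/2 × 3.059 × 10^-3 = 1.530 × 10^-3 mol
n(As2O3) in the whole flask = 1.530 × 10^-3 × 200.0/10.00 = 0.03059 mol
mass of As2O3 = 0.03059 × 197.84 = 6.052 g
% As2O3 = 6.052 / 6.632 × 100 = 91.26 %

91.26 %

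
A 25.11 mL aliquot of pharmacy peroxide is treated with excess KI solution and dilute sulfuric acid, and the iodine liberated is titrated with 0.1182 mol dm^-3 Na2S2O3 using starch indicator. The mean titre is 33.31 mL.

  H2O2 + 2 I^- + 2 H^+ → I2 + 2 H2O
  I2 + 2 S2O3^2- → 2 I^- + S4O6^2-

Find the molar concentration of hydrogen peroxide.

n(S2O3^2-) = 0.03331 × 0.1182 = 3.937 × 10^-3 mol
n(I2) = n(S2O3^2-)/2 = 1.969 × 10^-3 mol
n(H2O2) in the aliquot = 1.969 × 10^-3 mol (1:1 ratio)
[H2O2] = 1.969 × 10^-3 / 0.02511 = 0.07840 mol/L

0.07840 mol/L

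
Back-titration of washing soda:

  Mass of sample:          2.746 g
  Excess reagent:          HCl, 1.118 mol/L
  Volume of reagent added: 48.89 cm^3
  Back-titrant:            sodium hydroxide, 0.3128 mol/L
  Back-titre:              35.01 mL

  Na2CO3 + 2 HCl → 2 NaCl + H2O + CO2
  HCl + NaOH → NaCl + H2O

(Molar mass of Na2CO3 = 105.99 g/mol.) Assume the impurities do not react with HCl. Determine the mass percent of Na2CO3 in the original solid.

84.35 %

n(HCl) added = 0.04889 × 1.118 = 0.05466 mol
n(NaOH) used in back-titration = 0.03501 × 0.3128 = 0.01095 mol
n(HCl) left over = 0.01095 mol (1:1 ratio)
n(HCl) consumed by analyte = 0.05466 − 0.01095 = 0.04371 mol
From the 1:2 ratio, n(Na2CO3) = 1/2 × 0.04371 = 0.02185 mol
mass of Na2CO3 = 0.02185 × 105.99 = 2.316 g
% Na2CO3 = 2.316 / 2.746 × 100 = 84.35 %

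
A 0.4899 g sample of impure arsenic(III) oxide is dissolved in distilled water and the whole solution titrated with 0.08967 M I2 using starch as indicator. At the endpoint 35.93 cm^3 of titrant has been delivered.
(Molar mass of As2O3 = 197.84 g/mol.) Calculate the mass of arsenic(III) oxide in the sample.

0.3187 g

As2O3 + 2 I2 + 2 H2O → As2O5 + 4 HI
n(I2) = 0.03593 L × 0.08967 mol/L = 3.222 × 10^-3 mol
From the 1:2 ratio, n(As2O3) = 1/2 × 3.222 × 10^-3 = 1.611 × 10^-3 mol
mass of As2O3 = 1.611 × 10^-3 × 197.84 g/mol = 0.3187 g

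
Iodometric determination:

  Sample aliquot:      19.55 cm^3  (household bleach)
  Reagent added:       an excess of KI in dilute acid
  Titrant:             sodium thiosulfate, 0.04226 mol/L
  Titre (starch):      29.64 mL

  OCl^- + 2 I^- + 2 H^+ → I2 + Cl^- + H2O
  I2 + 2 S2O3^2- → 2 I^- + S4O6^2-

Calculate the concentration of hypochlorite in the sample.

n(S2O3^2-) = 0.02964 × 0.04226 = 1.253 × 10^-3 mol
n(I2) = n(S2O3^2-)/2 = 6.263 × 10^-4 mol
n(OCl^-) in the aliquot = 6.263 × 10^-4 mol (1:1 ratio)
[OCl^-] = 6.263 × 10^-4 / 0.01955 = 0.03204 mol/L

0.03204 mol/L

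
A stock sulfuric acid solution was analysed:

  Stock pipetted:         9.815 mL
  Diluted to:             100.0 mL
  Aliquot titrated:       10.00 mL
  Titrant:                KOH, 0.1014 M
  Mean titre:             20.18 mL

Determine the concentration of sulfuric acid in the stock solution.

1.042 M

H2SO4 + 2 KOH → K2SO4 + 2 H2O
n(KOH) = 0.02018 × 0.1014 = 2.046 × 10^-3 mol
From the 1:2 ratio, n(H2SO4) in the aliquot = 1/2 × 2.046 × 10^-3 = 1.023 × 10^-3 mol
[H2SO4]_dilute = 1.023 × 10^-3 / 0.01000 = 0.1023 mol/L
Dilution factor = 100.0 / 9.815 = 10.19
[H2SO4]_stock = 0.1023 × 10.19 = 1.042 mol/L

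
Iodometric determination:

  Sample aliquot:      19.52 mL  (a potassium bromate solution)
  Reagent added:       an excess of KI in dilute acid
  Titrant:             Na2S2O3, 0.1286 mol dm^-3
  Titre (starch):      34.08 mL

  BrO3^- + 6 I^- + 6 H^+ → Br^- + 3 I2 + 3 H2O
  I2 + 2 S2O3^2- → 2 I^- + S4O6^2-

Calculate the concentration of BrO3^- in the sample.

n(S2O3^2-) = 0.03408 × 0.1286 = 4.383 × 10^-3 mol
n(I2) = n(S2O3^2-)/2 = 2.191 × 10^-3 mol
From the 1:3 ratio, n(BrO3^-) in the aliquot = 1/3 × 2.191 × 10^-3 = 7.304 × 10^-4 mol
[BrO3^-] = 7.304 × 10^-4 / 0.01952 = 0.03742 mol/L

0.03742 mol/L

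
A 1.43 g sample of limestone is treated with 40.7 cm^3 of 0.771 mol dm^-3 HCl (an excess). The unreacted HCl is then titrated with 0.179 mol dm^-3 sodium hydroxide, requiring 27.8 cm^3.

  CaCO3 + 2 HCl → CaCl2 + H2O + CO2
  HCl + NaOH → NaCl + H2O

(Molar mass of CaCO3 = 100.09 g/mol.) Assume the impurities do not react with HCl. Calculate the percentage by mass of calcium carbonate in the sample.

92.4 %

n(HCl) added = 0.0407 × 0.771 = 0.0314 mol
n(NaOH) used in back-titration = 0.0278 × 0.179 = 4.98 × 10^-3 mol
n(HCl) left over = 4.98 × 10^-3 mol (1:1 ratio)
n(HCl) consumed by analyte = 0.0314 − 4.98 × 10^-3 = 0.0264 mol
From the 1:2 ratio, n(CaCO3) = 1/2 × 0.0264 = 0.0132 mol
mass of CaCO3 = 0.0132 × 100.09 = 1.32 g
% CaCO3 = 1.32 / 1.43 × 100 = 92.4 %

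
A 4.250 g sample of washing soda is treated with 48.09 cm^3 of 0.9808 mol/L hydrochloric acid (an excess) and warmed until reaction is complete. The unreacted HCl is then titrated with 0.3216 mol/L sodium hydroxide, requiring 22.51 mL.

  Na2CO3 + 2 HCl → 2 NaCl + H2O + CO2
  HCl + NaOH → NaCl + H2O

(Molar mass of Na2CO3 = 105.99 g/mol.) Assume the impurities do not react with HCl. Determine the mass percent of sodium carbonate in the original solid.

n(HCl) added = 0.04809 × 0.9808 = 0.04717 mol
n(NaOH) used in back-titration = 0.02251 × 0.3216 = 7.239 × 10^-3 mol
n(HCl) left over = 7.239 × 10^-3 mol (1:1 ratio)
n(HCl) consumed by analyte = 0.04717 − 7.239 × 10^-3 = 0.03993 mol
From the 1:2 ratio, n(Na2CO3) = 1/2 × 0.03993 = 0.01996 mol
mass of Na2CO3 = 0.01996 × 105.99 = 2.116 g
% Na2CO3 = 2.116 / 4.250 × 100 = 49.79 %

49.79 %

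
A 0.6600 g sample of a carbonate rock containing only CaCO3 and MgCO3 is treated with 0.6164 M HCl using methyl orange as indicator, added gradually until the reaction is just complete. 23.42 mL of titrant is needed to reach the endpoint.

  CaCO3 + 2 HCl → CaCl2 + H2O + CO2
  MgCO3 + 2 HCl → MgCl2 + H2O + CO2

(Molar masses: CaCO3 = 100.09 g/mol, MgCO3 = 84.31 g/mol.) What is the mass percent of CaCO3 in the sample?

n(HCl) = 0.02342 × 0.6164 = 0.01444 mol
Let x = n(CaCO3), y = n(MgCO3).
Titrant: 2x + 2y = 0.01444;  mass: 100.09x + 84.31y = 0.6600
Solving, x = 3.260 × 10^-3 mol, y = 3.958 × 10^-3 mol
mass of CaCO3 = 3.260 × 10^-3 × 100.09 = 0.3263 g
% CaCO3 = 0.3263 / 0.6600 × 100 = 49.44 %

49.44 %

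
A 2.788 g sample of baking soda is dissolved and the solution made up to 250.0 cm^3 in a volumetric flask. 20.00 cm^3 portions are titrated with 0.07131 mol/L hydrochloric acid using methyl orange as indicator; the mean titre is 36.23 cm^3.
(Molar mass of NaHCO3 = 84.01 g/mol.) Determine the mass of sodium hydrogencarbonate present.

NaHCO3 + HCl → NaCl + H2O + CO2
n(HCl) per titration = 0.03623 × 0.07131 = 2.584 × 10^-3 mol
n(NaHCO3) in each aliquot = 2.584 × 10^-3 mol (1:1 ratio)
n(NaHCO3) in the whole flask = 2.584 × 10^-3 × 250.0/20.00 = 0.03229 mol
mass of NaHCO3 = 0.03229 × 84.01 = 2.713 g

2.713 g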